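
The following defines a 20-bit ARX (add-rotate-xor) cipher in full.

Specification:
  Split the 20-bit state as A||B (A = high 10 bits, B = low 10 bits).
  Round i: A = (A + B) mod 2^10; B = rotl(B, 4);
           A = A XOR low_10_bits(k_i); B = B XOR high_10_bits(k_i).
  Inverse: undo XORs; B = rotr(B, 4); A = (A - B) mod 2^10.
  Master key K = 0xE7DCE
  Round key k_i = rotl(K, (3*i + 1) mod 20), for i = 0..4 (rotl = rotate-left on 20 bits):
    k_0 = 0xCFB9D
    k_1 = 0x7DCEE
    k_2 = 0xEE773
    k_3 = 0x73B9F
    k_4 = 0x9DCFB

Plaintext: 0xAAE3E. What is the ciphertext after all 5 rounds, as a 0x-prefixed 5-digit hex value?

s_0 = plaintext = 0xAAE3E
s_1 = Round(s_0, k_0) = 0xDD0D6
s_2 = Round(s_1, k_1) = 0x29094
s_3 = Round(s_2, k_2) = 0x92EFB
s_4 = Round(s_3, k_3) = 0xB6675
s_5 = Round(s_4, k_4) = 0x6D52E

0x6D52E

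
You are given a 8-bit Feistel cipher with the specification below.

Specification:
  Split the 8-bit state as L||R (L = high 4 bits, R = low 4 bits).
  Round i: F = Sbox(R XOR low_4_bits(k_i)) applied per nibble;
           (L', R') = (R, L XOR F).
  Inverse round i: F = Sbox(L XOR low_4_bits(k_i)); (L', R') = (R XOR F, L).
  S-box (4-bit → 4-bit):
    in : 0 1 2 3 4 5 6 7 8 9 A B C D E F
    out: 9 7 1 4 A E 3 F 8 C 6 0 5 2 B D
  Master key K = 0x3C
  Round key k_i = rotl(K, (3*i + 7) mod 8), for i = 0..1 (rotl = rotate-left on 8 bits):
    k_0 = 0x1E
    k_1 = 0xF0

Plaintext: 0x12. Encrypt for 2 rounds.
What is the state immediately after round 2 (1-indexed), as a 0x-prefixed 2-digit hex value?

s_0 = plaintext = 0x12
s_1 = Round(s_0, k_0) = 0x24
s_2 = Round(s_1, k_1) = 0x48

0x48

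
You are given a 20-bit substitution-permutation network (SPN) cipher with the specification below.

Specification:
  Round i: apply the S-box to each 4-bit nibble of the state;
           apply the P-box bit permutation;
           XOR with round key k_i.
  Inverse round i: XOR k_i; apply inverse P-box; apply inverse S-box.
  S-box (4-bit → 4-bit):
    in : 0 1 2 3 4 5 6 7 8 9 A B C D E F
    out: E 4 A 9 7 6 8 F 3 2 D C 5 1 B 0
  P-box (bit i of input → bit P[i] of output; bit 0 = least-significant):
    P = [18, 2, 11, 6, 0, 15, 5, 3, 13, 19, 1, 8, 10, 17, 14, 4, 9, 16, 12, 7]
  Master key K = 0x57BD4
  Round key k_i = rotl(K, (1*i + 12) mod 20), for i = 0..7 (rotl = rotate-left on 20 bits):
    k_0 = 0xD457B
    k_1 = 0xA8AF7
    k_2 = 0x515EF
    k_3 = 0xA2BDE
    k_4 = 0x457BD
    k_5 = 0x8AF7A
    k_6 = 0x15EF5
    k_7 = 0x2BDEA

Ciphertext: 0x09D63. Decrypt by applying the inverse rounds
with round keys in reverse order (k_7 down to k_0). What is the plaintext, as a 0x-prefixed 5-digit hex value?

0xAF0A2

s_0 = ciphertext = 0x09D63
s_1 = InvRound(s_0, k_7) = 0x69D3F
s_2 = InvRound(s_1, k_6) = 0xE5B23
s_3 = InvRound(s_2, k_5) = 0x17DE3
s_4 = InvRound(s_3, k_4) = 0x86C67
s_5 = InvRound(s_4, k_3) = 0x376AF
s_6 = InvRound(s_5, k_2) = 0xD53F3
s_7 = InvRound(s_6, k_1) = 0x55694
s_8 = InvRound(s_7, k_0) = 0xAF0A2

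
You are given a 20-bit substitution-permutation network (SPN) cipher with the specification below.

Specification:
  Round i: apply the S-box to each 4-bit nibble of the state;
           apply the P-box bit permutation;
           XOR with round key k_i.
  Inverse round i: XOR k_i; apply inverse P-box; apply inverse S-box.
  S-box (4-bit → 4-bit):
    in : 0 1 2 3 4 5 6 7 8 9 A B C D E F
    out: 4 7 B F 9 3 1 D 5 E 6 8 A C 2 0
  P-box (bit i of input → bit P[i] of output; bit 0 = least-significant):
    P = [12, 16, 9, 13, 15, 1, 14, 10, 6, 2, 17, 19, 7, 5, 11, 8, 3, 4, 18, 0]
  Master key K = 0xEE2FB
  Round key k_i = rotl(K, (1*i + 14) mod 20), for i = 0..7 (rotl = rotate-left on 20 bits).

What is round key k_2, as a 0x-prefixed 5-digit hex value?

0xBEE2F

K = 0xEE2FB
k_0 = rotl(K, (1*0+14) mod 20) = rotl(K, 14) = 0xEFB8B
k_1 = rotl(K, (1*1+14) mod 20) = rotl(K, 15) = 0xDF717
k_2 = rotl(K, (1*2+14) mod 20) = rotl(K, 16) = 0xBEE2F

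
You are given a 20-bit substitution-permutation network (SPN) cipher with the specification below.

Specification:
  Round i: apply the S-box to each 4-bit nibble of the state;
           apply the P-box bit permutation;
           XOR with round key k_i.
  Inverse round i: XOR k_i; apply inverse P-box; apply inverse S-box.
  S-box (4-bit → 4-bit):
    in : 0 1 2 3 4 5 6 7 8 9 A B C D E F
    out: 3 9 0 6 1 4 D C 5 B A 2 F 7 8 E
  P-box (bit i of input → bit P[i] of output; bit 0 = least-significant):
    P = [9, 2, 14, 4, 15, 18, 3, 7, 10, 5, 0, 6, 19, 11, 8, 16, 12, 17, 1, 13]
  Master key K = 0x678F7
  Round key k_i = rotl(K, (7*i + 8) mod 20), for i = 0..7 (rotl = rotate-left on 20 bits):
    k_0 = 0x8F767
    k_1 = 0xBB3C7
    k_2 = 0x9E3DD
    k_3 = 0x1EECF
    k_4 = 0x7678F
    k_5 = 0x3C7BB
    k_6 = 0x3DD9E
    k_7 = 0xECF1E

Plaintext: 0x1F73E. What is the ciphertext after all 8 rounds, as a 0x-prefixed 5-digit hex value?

0x01CA1

s_0 = plaintext = 0x1F73E
s_1 = Round(s_0, k_0) = 0xDCE3E
s_2 = Round(s_1, k_1) = 0x4AA9D
s_3 = Round(s_2, k_2) = 0xC3939
s_4 = Round(s_3, k_3) = 0x7D1B1
s_5 = Round(s_4, k_4) = 0xB48DD
s_6 = Round(s_5, k_5) = 0xD01B6
s_7 = Round(s_6, k_6) = 0xD83CC
s_8 = Round(s_7, k_7) = 0x01CA1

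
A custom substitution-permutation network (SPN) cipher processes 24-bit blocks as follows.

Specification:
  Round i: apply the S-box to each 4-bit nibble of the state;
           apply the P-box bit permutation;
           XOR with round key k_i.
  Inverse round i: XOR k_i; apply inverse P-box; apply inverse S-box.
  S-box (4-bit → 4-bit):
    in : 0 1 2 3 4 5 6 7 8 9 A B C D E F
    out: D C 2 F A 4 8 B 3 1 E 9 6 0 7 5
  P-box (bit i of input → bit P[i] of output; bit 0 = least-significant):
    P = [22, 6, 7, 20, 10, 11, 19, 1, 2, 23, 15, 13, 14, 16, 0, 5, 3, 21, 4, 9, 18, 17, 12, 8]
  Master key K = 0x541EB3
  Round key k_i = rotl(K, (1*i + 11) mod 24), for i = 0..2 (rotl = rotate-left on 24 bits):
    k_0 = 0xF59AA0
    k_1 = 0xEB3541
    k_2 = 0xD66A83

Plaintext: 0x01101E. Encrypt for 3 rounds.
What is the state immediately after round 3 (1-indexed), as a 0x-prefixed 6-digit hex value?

0x5B0DA0

s_0 = plaintext = 0x01101E
s_1 = Round(s_0, k_0) = 0xB92957
s_2 = Round(s_1, k_1) = 0xB6340D
s_3 = Round(s_2, k_2) = 0x5B0DA0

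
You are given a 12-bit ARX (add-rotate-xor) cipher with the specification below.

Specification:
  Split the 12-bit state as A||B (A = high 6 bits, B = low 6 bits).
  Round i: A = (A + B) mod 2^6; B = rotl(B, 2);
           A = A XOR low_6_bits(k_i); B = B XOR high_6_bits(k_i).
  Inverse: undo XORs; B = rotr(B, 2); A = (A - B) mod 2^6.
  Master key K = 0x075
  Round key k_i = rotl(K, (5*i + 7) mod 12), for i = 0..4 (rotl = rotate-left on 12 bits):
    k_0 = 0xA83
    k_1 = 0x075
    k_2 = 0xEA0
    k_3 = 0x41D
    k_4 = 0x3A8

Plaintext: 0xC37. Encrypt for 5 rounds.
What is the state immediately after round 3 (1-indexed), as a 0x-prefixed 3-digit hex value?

0x8A3

s_0 = plaintext = 0xC37
s_1 = Round(s_0, k_0) = 0x935
s_2 = Round(s_1, k_1) = 0xB16
s_3 = Round(s_2, k_2) = 0x8A3
s_4 = Round(s_3, k_3) = 0x61E
s_5 = Round(s_4, k_4) = 0x7B7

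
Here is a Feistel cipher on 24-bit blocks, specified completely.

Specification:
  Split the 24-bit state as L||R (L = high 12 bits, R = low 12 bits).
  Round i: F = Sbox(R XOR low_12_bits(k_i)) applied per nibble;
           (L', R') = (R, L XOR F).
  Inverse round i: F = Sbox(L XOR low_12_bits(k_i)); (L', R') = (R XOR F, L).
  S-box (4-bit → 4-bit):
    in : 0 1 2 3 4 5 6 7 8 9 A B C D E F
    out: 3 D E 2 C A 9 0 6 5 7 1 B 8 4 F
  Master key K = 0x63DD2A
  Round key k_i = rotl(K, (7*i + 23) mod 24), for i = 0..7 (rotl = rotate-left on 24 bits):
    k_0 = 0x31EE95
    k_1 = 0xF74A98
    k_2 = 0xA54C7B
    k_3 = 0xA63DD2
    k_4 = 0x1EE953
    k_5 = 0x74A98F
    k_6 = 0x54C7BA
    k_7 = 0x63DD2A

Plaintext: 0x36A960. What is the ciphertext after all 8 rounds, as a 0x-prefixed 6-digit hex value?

0xCE2462

s_0 = plaintext = 0x36A960
s_1 = Round(s_0, k_0) = 0x960390
s_2 = Round(s_1, k_1) = 0x390C56
s_3 = Round(s_2, k_2) = 0xC56078
s_4 = Round(s_3, k_3) = 0x078421
s_5 = Round(s_4, k_4) = 0x421876
s_6 = Round(s_5, k_5) = 0x8769D4
s_7 = Round(s_6, k_6) = 0x9D4CE2
s_8 = Round(s_7, k_7) = 0xCE2462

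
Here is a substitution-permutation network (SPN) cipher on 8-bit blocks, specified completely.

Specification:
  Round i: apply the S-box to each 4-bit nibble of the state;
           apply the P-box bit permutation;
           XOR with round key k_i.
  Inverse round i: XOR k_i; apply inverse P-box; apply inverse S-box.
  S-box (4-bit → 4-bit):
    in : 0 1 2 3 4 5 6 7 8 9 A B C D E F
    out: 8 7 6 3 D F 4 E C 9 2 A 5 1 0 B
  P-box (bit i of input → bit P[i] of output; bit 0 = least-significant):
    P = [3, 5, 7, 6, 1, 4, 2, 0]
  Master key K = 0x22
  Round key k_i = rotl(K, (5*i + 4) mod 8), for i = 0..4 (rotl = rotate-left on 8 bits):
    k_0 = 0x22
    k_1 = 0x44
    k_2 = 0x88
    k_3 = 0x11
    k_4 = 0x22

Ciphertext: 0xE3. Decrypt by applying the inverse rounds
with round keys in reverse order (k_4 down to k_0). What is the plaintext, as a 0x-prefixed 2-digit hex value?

0xBA

s_0 = ciphertext = 0xE3
s_1 = InvRound(s_0, k_4) = 0x08
s_2 = InvRound(s_1, k_3) = 0xBD
s_3 = InvRound(s_2, k_2) = 0x7A
s_4 = InvRound(s_3, k_1) = 0x13
s_5 = InvRound(s_4, k_0) = 0xBA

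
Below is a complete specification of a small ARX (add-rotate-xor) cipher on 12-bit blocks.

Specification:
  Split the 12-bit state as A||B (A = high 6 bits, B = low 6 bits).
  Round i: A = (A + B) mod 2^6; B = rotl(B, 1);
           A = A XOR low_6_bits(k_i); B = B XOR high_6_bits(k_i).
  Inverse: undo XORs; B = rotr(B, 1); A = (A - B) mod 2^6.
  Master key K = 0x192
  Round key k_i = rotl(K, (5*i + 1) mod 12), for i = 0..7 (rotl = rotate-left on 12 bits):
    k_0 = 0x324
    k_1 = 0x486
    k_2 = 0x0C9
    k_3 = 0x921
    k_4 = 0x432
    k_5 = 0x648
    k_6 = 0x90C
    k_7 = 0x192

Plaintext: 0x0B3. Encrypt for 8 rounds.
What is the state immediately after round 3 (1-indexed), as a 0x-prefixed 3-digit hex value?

s_0 = plaintext = 0x0B3
s_1 = Round(s_0, k_0) = 0x46B
s_2 = Round(s_1, k_1) = 0xE85
s_3 = Round(s_2, k_2) = 0xD89
s_4 = Round(s_3, k_3) = 0x7B6
s_5 = Round(s_4, k_4) = 0x9BD
s_6 = Round(s_5, k_5) = 0xAE2
s_7 = Round(s_6, k_6) = 0x061
s_8 = Round(s_7, k_7) = 0xC05

0xD89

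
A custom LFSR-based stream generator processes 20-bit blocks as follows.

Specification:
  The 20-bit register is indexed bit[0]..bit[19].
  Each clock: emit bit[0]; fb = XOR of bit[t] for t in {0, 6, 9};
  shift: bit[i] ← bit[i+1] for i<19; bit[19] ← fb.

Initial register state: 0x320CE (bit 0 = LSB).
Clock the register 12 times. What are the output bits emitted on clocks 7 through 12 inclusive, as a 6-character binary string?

reg_0 = 0x320CE
clock 1: out=0, reg = 0x99067
clock 2: out=1, reg = 0x4C833
clock 3: out=1, reg = 0xA6419
clock 4: out=1, reg = 0xD320C
clock 5: out=0, reg = 0xE9906
clock 6: out=0, reg = 0x74C83
clock 7: out=1, reg = 0xBA641
clock 8: out=1, reg = 0xDD320
clock 9: out=0, reg = 0xEE990
clock 10: out=0, reg = 0x774C8
clock 11: out=0, reg = 0xBBA64
clock 12: out=0, reg = 0x5DD32

110000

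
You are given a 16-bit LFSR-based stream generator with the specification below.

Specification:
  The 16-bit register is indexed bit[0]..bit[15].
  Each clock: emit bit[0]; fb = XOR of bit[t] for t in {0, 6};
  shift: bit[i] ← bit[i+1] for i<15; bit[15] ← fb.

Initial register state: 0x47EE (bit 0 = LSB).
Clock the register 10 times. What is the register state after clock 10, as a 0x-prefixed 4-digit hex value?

reg_0 = 0x47EE
clock 1: out=0, reg = 0xA3F7
clock 2: out=1, reg = 0x51FB
clock 3: out=1, reg = 0x28FD
clock 4: out=1, reg = 0x147E
clock 5: out=0, reg = 0x8A3F
clock 6: out=1, reg = 0xC51F
clock 7: out=1, reg = 0xE28F
clock 8: out=1, reg = 0xF147
clock 9: out=1, reg = 0x78A3
clock 10: out=1, reg = 0xBC51

0xBC51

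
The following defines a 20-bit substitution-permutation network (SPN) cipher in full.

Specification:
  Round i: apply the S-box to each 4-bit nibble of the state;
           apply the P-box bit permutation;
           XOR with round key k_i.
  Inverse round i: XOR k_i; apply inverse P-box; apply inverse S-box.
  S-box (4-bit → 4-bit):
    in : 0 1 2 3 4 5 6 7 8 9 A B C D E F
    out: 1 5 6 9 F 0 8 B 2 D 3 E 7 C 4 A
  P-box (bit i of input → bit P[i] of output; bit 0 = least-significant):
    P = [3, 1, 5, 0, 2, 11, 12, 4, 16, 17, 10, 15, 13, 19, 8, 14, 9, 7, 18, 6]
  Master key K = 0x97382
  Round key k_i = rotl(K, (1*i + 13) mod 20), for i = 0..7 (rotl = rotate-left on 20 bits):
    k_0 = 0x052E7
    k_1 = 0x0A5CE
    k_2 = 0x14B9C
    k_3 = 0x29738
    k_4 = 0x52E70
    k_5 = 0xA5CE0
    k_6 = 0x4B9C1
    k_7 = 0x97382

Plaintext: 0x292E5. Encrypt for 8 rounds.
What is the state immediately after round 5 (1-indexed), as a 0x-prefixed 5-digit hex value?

0xE1710

s_0 = plaintext = 0x292E5
s_1 = Round(s_0, k_0) = 0x62767
s_2 = Round(s_1, k_1) = 0xB2495
s_3 = Round(s_2, k_2) = 0xEDE48
s_4 = Round(s_3, k_3) = 0x6CA2E
s_5 = Round(s_4, k_4) = 0xE1710
s_6 = Round(s_5, k_5) = 0xDEDEC
s_7 = Round(s_6, k_6) = 0x02CAB
s_8 = Round(s_7, k_7) = 0x27CA5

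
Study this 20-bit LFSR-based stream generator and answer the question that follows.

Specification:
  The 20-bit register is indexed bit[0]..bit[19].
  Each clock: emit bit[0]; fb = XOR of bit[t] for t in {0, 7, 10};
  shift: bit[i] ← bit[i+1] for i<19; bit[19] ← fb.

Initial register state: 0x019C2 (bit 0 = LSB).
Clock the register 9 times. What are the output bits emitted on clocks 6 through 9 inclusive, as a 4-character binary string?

reg_0 = 0x019C2
clock 1: out=0, reg = 0x80CE1
clock 2: out=1, reg = 0xC0670
clock 3: out=0, reg = 0xE0338
clock 4: out=0, reg = 0x7019C
clock 5: out=0, reg = 0xB80CE
clock 6: out=0, reg = 0xDC067
clock 7: out=1, reg = 0xEE033
clock 8: out=1, reg = 0xF7019
clock 9: out=1, reg = 0xFB80C

0111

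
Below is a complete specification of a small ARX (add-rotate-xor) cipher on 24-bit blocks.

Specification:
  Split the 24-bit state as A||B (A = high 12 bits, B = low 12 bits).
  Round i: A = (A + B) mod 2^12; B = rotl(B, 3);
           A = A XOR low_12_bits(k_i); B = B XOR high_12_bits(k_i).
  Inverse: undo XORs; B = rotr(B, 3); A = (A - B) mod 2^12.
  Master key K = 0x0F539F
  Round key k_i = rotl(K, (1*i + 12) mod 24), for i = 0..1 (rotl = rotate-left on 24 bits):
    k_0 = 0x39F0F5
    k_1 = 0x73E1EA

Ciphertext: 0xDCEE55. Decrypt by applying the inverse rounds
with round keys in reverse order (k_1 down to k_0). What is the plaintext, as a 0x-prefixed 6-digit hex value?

0xF6C496

s_0 = ciphertext = 0xDCEE55
s_1 = InvRound(s_0, k_1) = 0x4F772D
s_2 = InvRound(s_1, k_0) = 0xF6C496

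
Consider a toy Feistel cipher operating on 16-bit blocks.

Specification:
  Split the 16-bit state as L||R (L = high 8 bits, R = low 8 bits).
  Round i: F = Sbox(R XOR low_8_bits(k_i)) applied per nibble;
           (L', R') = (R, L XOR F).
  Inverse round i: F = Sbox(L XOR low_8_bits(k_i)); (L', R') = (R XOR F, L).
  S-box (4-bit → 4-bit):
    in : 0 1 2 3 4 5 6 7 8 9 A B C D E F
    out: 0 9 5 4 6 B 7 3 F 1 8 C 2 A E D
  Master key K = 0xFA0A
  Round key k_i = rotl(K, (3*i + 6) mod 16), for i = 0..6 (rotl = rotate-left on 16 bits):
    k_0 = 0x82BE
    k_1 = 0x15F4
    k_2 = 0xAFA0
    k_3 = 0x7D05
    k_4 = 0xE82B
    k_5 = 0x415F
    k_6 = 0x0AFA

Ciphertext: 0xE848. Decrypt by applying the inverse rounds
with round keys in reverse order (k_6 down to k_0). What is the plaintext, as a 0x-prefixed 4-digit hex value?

0xAAEE

s_0 = ciphertext = 0xE848
s_1 = InvRound(s_0, k_6) = 0xDDE8
s_2 = InvRound(s_1, k_5) = 0x1DDD
s_3 = InvRound(s_2, k_4) = 0x9A1D
s_4 = InvRound(s_3, k_3) = 0x009A
s_5 = InvRound(s_4, k_2) = 0x1A00
s_6 = InvRound(s_5, k_1) = 0xEE1A
s_7 = InvRound(s_6, k_0) = 0xAAEE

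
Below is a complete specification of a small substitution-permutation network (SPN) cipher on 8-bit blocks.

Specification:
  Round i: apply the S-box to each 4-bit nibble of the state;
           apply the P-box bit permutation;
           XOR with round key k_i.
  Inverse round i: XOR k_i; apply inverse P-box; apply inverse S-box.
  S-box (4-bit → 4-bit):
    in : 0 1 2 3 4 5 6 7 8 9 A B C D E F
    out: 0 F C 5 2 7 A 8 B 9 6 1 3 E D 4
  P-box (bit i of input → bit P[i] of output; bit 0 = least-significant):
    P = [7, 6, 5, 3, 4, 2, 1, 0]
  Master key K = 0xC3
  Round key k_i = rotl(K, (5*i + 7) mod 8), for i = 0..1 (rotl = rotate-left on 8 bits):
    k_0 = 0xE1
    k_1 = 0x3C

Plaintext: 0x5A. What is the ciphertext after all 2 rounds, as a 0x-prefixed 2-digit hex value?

s_0 = plaintext = 0x5A
s_1 = Round(s_0, k_0) = 0x97
s_2 = Round(s_1, k_1) = 0x25

0x25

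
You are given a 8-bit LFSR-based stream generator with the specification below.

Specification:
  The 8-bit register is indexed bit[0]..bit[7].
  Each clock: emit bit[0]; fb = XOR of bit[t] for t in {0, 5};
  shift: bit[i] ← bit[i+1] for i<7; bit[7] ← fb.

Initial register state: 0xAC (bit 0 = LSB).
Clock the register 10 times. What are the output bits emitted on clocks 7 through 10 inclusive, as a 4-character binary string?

0110

reg_0 = 0xAC
clock 1: out=0, reg = 0xD6
clock 2: out=0, reg = 0x6B
clock 3: out=1, reg = 0x35
clock 4: out=1, reg = 0x1A
clock 5: out=0, reg = 0x0D
clock 6: out=1, reg = 0x86
clock 7: out=0, reg = 0x43
clock 8: out=1, reg = 0xA1
clock 9: out=1, reg = 0x50
clock 10: out=0, reg = 0x28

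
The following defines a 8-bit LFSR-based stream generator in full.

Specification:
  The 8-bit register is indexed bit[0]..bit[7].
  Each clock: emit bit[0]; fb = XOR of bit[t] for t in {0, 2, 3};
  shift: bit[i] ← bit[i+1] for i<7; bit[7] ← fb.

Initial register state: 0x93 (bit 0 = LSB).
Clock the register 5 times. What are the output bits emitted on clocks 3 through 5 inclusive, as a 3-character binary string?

reg_0 = 0x93
clock 1: out=1, reg = 0xC9
clock 2: out=1, reg = 0x64
clock 3: out=0, reg = 0xB2
clock 4: out=0, reg = 0x59
clock 5: out=1, reg = 0x2C

001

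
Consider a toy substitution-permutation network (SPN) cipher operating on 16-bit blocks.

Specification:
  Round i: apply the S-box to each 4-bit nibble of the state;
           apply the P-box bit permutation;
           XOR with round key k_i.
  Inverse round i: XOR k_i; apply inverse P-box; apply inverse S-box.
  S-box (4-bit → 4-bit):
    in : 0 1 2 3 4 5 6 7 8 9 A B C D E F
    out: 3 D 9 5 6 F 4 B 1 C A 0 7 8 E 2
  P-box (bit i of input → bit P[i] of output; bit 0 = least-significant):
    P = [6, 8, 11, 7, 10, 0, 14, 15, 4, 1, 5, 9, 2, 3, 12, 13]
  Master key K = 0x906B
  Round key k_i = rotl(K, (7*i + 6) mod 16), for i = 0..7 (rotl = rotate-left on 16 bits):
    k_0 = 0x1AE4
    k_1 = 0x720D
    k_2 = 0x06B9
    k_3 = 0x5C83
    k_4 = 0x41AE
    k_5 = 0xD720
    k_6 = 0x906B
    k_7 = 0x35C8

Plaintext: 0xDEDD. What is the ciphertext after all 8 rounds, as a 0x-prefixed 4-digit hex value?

0xAB9C

s_0 = plaintext = 0xDEDD
s_1 = Round(s_0, k_0) = 0xB846
s_2 = Round(s_1, k_1) = 0x3A1C
s_3 = Round(s_2, k_2) = 0xD9FF
s_4 = Round(s_3, k_3) = 0x7FA2
s_5 = Round(s_4, k_4) = 0xE161
s_6 = Round(s_5, k_5) = 0xADD8
s_7 = Round(s_6, k_6) = 0x3223
s_8 = Round(s_7, k_7) = 0xAB9C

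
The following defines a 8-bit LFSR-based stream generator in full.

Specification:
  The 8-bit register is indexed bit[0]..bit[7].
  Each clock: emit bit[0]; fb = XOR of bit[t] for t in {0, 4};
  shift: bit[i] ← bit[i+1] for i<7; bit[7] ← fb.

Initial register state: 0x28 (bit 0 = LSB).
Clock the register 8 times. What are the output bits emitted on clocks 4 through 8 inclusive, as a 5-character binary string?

10100

reg_0 = 0x28
clock 1: out=0, reg = 0x14
clock 2: out=0, reg = 0x8A
clock 3: out=0, reg = 0x45
clock 4: out=1, reg = 0xA2
clock 5: out=0, reg = 0x51
clock 6: out=1, reg = 0x28
clock 7: out=0, reg = 0x14
clock 8: out=0, reg = 0x8A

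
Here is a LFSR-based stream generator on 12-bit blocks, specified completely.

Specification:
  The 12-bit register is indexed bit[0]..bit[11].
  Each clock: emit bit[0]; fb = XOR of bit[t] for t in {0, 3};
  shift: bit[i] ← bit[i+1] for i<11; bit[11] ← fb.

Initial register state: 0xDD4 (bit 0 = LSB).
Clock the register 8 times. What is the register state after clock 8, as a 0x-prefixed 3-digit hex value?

reg_0 = 0xDD4
clock 1: out=0, reg = 0x6EA
clock 2: out=0, reg = 0xB75
clock 3: out=1, reg = 0xDBA
clock 4: out=0, reg = 0xEDD
clock 5: out=1, reg = 0x76E
clock 6: out=0, reg = 0xBB7
clock 7: out=1, reg = 0xDDB
clock 8: out=1, reg = 0x6ED

0x6ED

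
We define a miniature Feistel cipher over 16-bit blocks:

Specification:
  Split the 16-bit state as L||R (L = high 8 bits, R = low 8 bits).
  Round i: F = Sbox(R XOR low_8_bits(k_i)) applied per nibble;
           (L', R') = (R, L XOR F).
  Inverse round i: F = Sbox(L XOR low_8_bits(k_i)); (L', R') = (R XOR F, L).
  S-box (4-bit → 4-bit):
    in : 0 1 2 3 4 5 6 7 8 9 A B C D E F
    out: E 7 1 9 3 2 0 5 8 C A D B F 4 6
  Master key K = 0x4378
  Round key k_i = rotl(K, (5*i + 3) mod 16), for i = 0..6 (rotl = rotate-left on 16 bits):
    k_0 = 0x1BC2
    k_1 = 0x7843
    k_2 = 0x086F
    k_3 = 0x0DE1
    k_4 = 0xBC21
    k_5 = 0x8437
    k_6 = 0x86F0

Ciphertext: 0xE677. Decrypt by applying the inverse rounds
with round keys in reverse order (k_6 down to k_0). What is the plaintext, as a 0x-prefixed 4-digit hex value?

0x5677

s_0 = ciphertext = 0xE677
s_1 = InvRound(s_0, k_6) = 0x07E6
s_2 = InvRound(s_1, k_5) = 0x7807
s_3 = InvRound(s_2, k_4) = 0x2B78
s_4 = InvRound(s_3, k_3) = 0xC22B
s_5 = InvRound(s_4, k_2) = 0x84C2
s_6 = InvRound(s_5, k_1) = 0x7784
s_7 = InvRound(s_6, k_0) = 0x5677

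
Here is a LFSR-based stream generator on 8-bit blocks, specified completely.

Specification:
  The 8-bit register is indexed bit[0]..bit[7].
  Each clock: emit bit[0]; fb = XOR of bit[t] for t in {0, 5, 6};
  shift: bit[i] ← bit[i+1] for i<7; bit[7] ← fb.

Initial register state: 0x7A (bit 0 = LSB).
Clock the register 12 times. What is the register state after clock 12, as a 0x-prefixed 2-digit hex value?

0x1D

reg_0 = 0x7A
clock 1: out=0, reg = 0x3D
clock 2: out=1, reg = 0x1E
clock 3: out=0, reg = 0x0F
clock 4: out=1, reg = 0x87
clock 5: out=1, reg = 0xC3
clock 6: out=1, reg = 0x61
clock 7: out=1, reg = 0xB0
clock 8: out=0, reg = 0xD8
clock 9: out=0, reg = 0xEC
clock 10: out=0, reg = 0x76
clock 11: out=0, reg = 0x3B
clock 12: out=1, reg = 0x1D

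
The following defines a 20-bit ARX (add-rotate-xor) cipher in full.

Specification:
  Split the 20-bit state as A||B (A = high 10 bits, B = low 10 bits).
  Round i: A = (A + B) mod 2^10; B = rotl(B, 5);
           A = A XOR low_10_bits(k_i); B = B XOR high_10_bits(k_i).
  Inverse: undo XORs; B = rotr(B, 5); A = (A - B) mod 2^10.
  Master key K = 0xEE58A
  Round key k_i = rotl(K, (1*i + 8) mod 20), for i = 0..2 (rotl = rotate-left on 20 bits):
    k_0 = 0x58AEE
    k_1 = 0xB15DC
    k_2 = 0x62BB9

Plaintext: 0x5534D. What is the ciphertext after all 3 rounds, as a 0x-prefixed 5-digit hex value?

s_0 = plaintext = 0x5534D
s_1 = Round(s_0, k_0) = 0x93CD8
s_2 = Round(s_1, k_1) = 0xBEDC3
s_3 = Round(s_2, k_2) = 0xC1DE4

0xC1DE4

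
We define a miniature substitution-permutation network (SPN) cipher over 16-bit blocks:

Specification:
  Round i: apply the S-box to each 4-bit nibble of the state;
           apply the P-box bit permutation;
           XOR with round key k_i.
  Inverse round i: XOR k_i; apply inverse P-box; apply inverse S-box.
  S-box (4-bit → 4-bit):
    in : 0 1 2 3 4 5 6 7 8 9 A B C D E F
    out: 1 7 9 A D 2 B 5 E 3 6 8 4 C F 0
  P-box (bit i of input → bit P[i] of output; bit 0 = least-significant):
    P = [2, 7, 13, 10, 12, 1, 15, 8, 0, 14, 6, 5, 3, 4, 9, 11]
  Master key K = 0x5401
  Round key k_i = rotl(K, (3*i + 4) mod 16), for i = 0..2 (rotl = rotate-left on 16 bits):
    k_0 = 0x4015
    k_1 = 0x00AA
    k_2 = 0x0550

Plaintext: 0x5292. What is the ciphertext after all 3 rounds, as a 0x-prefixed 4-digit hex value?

0xC648

s_0 = plaintext = 0x5292
s_1 = Round(s_0, k_0) = 0x5422
s_2 = Round(s_1, k_1) = 0x15DF
s_3 = Round(s_2, k_2) = 0xC648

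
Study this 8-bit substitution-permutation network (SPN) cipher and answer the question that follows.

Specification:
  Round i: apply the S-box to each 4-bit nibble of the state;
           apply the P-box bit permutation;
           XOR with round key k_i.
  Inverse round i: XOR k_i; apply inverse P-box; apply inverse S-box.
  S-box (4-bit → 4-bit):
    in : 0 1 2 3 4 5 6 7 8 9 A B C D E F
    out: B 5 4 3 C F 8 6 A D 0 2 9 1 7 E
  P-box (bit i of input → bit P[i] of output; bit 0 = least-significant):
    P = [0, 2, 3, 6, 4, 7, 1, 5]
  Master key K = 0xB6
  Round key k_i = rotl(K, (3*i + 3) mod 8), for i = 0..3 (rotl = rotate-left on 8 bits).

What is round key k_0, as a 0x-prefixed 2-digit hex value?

K = 0xB6
k_0 = rotl(K, (3*0+3) mod 8) = rotl(K, 3) = 0xB5

0xB5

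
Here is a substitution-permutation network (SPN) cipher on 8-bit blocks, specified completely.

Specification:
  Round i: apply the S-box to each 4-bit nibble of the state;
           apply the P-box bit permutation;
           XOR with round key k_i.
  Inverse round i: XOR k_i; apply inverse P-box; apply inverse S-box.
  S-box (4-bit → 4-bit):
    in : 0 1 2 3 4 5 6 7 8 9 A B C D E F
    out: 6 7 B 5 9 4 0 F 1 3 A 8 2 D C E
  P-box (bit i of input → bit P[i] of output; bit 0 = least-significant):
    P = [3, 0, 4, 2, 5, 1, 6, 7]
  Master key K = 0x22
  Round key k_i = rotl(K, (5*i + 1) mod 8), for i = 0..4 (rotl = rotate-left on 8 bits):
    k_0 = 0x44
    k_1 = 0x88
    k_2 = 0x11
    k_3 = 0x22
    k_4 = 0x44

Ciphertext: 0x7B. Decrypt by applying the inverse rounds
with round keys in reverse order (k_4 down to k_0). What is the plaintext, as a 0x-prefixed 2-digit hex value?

s_0 = ciphertext = 0x7B
s_1 = InvRound(s_0, k_4) = 0x97
s_2 = InvRound(s_1, k_3) = 0x4F
s_3 = InvRound(s_2, k_2) = 0x0D
s_4 = InvRound(s_3, k_1) = 0xBA
s_5 = InvRound(s_4, k_0) = 0x7D

0x7D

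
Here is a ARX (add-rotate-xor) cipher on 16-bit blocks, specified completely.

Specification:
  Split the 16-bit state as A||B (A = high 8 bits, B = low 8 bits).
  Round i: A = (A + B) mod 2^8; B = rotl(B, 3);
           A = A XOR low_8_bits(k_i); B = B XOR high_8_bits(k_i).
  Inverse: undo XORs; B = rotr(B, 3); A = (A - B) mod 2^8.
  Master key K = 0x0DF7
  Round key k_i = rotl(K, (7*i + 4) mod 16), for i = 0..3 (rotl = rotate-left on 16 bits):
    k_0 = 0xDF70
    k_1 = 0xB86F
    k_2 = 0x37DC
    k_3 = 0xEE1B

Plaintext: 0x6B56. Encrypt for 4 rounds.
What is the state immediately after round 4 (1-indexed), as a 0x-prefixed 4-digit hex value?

s_0 = plaintext = 0x6B56
s_1 = Round(s_0, k_0) = 0xB16D
s_2 = Round(s_1, k_1) = 0x71D3
s_3 = Round(s_2, k_2) = 0x98A9
s_4 = Round(s_3, k_3) = 0x5AA3

0x5AA3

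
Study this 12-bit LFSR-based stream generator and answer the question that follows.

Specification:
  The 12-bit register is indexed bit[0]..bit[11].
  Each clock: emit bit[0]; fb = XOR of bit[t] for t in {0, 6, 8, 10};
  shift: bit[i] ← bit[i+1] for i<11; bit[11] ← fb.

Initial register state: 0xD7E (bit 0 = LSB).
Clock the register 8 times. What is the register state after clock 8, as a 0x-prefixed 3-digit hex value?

reg_0 = 0xD7E
clock 1: out=0, reg = 0xEBF
clock 2: out=1, reg = 0x75F
clock 3: out=1, reg = 0x3AF
clock 4: out=1, reg = 0x1D7
clock 5: out=1, reg = 0x8EB
clock 6: out=1, reg = 0x475
clock 7: out=1, reg = 0xA3A
clock 8: out=0, reg = 0x51D

0x51D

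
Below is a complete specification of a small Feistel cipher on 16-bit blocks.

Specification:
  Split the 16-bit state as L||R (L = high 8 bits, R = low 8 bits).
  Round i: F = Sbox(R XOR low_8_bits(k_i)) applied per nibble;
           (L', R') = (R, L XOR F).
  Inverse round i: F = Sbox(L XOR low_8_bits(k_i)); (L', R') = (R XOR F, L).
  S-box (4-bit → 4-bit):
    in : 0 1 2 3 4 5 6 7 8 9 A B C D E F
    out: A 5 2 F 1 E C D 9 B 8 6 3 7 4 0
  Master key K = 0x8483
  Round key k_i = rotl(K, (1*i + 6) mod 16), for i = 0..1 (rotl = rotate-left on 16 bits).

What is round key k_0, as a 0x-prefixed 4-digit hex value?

K = 0x8483
k_0 = rotl(K, (1*0+6) mod 16) = rotl(K, 6) = 0x20E1

0x20E1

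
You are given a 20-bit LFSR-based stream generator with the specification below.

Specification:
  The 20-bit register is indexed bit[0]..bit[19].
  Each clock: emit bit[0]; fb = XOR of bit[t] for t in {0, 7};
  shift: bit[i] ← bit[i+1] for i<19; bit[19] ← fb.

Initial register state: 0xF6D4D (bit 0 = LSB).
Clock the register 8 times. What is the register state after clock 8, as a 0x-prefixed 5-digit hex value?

reg_0 = 0xF6D4D
clock 1: out=1, reg = 0xFB6A6
clock 2: out=0, reg = 0xFDB53
clock 3: out=1, reg = 0xFEDA9
clock 4: out=1, reg = 0x7F6D4
clock 5: out=0, reg = 0xBFB6A
clock 6: out=0, reg = 0x5FDB5
clock 7: out=1, reg = 0x2FEDA
clock 8: out=0, reg = 0x97F6D

0x97F6D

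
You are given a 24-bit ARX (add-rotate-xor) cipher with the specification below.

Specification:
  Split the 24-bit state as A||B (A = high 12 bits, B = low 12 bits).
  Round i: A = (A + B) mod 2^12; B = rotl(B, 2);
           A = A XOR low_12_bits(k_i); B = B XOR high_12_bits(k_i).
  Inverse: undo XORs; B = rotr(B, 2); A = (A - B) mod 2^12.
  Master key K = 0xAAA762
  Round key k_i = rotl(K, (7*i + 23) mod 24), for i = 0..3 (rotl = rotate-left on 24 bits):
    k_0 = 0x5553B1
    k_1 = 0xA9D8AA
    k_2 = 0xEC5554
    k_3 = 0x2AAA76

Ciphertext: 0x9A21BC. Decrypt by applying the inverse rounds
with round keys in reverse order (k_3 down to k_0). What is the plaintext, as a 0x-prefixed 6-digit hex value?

0x5378E4

s_0 = ciphertext = 0x9A21BC
s_1 = InvRound(s_0, k_3) = 0xB0F8C5
s_2 = InvRound(s_1, k_2) = 0xCDB180
s_3 = InvRound(s_2, k_1) = 0xDAA6C7
s_4 = InvRound(s_3, k_0) = 0x5378E4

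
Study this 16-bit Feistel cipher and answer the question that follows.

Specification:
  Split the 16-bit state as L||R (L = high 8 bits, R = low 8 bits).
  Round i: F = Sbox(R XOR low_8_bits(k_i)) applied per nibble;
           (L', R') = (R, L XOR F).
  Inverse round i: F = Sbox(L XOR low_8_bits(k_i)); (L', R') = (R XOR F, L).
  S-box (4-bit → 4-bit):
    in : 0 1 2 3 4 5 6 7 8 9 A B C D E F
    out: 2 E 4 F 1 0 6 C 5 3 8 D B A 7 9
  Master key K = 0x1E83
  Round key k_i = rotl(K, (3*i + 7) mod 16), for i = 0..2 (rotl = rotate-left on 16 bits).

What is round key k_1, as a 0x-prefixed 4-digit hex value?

K = 0x1E83
k_0 = rotl(K, (3*0+7) mod 16) = rotl(K, 7) = 0x418F
k_1 = rotl(K, (3*1+7) mod 16) = rotl(K, 10) = 0x0C7A

0x0C7A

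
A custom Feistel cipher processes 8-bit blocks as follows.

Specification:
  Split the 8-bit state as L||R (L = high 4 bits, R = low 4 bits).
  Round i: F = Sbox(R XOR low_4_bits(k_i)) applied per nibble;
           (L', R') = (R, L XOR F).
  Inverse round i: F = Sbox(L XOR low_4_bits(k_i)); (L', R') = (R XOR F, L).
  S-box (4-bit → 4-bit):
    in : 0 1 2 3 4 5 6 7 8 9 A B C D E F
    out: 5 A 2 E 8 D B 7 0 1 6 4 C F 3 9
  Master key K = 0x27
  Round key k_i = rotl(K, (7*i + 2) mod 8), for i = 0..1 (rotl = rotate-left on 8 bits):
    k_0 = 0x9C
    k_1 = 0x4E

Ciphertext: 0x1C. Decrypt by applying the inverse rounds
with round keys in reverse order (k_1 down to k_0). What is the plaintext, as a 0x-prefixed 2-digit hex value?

0x05

s_0 = ciphertext = 0x1C
s_1 = InvRound(s_0, k_1) = 0x51
s_2 = InvRound(s_1, k_0) = 0x05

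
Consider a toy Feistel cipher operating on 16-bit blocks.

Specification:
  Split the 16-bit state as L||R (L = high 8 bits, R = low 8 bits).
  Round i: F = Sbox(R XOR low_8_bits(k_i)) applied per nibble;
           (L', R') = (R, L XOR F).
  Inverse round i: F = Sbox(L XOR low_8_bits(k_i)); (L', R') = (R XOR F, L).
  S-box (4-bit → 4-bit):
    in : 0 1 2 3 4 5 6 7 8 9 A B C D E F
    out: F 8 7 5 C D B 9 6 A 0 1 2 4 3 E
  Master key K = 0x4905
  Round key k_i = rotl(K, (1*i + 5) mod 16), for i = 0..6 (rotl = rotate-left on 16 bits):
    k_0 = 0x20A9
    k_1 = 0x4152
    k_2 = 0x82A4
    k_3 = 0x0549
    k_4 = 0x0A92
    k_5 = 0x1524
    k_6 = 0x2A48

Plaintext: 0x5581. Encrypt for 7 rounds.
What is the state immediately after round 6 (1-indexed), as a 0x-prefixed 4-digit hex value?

0xB127

s_0 = plaintext = 0x5581
s_1 = Round(s_0, k_0) = 0x8123
s_2 = Round(s_1, k_1) = 0x2319
s_3 = Round(s_2, k_2) = 0x1937
s_4 = Round(s_3, k_3) = 0x378A
s_5 = Round(s_4, k_4) = 0x8AB1
s_6 = Round(s_5, k_5) = 0xB127
s_7 = Round(s_6, k_6) = 0x270F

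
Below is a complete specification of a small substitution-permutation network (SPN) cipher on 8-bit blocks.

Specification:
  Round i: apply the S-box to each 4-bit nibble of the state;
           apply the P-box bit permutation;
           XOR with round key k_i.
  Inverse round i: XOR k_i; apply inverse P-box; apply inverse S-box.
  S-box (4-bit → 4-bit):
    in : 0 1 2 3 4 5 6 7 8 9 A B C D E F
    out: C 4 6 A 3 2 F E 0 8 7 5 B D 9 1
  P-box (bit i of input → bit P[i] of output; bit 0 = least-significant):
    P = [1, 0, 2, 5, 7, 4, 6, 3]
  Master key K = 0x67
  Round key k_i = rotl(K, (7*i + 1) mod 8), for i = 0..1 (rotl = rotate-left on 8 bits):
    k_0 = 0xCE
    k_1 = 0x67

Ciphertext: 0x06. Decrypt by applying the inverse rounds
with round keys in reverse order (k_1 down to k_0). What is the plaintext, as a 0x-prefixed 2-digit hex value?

s_0 = ciphertext = 0x06
s_1 = InvRound(s_0, k_1) = 0x13
s_2 = InvRound(s_1, k_0) = 0x62

0x62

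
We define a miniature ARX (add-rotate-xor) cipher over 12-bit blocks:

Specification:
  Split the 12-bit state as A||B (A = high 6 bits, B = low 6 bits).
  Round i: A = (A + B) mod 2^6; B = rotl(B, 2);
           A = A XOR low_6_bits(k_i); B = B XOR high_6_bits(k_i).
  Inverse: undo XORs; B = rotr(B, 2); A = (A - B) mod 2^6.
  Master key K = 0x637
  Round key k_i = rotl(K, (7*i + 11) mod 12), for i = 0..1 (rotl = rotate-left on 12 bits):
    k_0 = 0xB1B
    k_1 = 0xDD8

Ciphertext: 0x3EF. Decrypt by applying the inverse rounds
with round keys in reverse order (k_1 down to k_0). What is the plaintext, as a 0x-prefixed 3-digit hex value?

0x82A

s_0 = ciphertext = 0x3EF
s_1 = InvRound(s_0, k_1) = 0x446
s_2 = InvRound(s_1, k_0) = 0x82A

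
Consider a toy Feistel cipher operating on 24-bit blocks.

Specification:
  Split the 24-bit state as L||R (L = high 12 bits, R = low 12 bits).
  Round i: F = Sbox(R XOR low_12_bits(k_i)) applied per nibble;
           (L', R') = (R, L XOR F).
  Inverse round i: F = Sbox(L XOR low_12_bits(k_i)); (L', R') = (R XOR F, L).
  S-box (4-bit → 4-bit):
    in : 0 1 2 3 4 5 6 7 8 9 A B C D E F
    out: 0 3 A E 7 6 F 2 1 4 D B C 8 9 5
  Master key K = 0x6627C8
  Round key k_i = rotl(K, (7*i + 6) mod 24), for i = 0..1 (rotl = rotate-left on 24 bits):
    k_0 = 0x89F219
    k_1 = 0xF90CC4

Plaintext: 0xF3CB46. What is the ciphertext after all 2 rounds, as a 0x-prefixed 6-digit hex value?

s_0 = plaintext = 0xF3CB46
s_1 = Round(s_0, k_0) = 0xB46B59
s_2 = Round(s_1, k_1) = 0xB5990E

0xB5990E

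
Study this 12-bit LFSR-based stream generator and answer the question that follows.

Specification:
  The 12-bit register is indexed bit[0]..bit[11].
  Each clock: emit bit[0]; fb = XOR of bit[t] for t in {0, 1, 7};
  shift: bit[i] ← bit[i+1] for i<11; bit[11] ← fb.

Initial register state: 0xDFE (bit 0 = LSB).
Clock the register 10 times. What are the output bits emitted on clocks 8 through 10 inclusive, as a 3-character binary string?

110

reg_0 = 0xDFE
clock 1: out=0, reg = 0x6FF
clock 2: out=1, reg = 0xB7F
clock 3: out=1, reg = 0x5BF
clock 4: out=1, reg = 0xADF
clock 5: out=1, reg = 0xD6F
clock 6: out=1, reg = 0x6B7
clock 7: out=1, reg = 0xB5B
clock 8: out=1, reg = 0x5AD
clock 9: out=1, reg = 0x2D6
clock 10: out=0, reg = 0x16B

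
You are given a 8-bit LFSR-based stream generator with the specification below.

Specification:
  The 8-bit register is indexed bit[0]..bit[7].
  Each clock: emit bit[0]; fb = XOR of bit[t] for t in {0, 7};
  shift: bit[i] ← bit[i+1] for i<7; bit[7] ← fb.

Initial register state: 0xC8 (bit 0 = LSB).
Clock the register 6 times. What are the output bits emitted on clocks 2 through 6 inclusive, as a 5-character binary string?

reg_0 = 0xC8
clock 1: out=0, reg = 0xE4
clock 2: out=0, reg = 0xF2
clock 3: out=0, reg = 0xF9
clock 4: out=1, reg = 0x7C
clock 5: out=0, reg = 0x3E
clock 6: out=0, reg = 0x1F

00100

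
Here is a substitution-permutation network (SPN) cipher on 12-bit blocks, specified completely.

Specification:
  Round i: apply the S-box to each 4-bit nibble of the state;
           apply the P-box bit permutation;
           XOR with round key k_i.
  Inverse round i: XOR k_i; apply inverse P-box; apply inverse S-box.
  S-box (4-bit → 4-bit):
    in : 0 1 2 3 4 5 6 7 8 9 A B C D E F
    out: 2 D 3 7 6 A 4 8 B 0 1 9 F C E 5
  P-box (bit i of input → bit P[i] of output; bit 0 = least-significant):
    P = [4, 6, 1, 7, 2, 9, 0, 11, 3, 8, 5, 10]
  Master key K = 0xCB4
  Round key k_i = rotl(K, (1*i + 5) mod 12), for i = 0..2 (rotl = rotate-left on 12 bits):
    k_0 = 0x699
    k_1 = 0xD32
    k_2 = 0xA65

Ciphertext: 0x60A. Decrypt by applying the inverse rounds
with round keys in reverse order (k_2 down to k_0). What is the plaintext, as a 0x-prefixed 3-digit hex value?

0x3C6

s_0 = ciphertext = 0x60A
s_1 = InvRound(s_0, k_2) = 0x114
s_2 = InvRound(s_1, k_1) = 0xDB6
s_3 = InvRound(s_2, k_0) = 0x3C6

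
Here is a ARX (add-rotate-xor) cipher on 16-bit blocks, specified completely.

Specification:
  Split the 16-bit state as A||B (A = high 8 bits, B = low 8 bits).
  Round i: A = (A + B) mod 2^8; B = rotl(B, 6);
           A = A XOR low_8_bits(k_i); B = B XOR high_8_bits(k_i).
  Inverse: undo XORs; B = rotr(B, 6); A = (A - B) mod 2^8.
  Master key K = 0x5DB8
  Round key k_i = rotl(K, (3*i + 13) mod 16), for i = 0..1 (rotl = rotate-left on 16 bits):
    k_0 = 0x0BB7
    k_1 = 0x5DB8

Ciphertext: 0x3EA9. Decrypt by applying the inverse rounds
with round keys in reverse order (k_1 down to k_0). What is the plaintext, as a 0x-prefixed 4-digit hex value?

s_0 = ciphertext = 0x3EA9
s_1 = InvRound(s_0, k_1) = 0xB3D3
s_2 = InvRound(s_1, k_0) = 0xA163

0xA163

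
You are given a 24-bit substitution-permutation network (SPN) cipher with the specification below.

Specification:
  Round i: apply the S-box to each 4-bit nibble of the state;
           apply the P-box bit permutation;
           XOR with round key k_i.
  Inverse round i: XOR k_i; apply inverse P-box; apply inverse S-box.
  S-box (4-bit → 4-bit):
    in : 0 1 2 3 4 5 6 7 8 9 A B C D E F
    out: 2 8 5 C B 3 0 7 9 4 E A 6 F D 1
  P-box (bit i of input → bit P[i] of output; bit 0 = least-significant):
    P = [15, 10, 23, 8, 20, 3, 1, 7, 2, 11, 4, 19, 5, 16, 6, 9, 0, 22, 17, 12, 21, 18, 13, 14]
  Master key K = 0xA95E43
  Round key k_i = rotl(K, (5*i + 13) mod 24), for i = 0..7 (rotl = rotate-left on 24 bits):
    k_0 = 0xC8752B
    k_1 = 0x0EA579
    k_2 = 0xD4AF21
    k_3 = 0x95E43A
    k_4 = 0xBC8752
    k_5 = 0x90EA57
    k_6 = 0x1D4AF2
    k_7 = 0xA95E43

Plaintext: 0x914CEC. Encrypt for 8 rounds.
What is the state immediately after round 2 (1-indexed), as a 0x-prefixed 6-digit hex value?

0xA1AF5B

s_0 = plaintext = 0x914CEC
s_1 = Round(s_0, k_0) = 0x594B99
s_2 = Round(s_1, k_1) = 0xA1AF5B
s_3 = Round(s_2, k_2) = 0xC1D86D
s_4 = Round(s_3, k_3) = 0x18535E
s_5 = Round(s_4, k_4) = 0x25566B
s_6 = Round(s_5, k_5) = 0xF1CF76
s_7 = Round(s_6, k_6) = 0x2C5ABC
s_8 = Round(s_7, k_7) = 0x4272FB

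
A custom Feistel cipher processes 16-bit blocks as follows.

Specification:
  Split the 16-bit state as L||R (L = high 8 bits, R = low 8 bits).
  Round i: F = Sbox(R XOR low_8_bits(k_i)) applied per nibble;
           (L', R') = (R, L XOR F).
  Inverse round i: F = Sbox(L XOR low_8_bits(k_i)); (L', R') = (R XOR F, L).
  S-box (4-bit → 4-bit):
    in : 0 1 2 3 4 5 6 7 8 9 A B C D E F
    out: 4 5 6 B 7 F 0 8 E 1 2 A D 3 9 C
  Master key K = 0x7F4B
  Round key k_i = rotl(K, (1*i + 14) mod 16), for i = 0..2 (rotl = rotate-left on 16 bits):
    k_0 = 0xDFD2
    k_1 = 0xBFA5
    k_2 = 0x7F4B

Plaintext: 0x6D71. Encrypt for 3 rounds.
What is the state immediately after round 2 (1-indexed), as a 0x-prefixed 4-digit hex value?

0x46EA

s_0 = plaintext = 0x6D71
s_1 = Round(s_0, k_0) = 0x7146
s_2 = Round(s_1, k_1) = 0x46EA
s_3 = Round(s_2, k_2) = 0xEA63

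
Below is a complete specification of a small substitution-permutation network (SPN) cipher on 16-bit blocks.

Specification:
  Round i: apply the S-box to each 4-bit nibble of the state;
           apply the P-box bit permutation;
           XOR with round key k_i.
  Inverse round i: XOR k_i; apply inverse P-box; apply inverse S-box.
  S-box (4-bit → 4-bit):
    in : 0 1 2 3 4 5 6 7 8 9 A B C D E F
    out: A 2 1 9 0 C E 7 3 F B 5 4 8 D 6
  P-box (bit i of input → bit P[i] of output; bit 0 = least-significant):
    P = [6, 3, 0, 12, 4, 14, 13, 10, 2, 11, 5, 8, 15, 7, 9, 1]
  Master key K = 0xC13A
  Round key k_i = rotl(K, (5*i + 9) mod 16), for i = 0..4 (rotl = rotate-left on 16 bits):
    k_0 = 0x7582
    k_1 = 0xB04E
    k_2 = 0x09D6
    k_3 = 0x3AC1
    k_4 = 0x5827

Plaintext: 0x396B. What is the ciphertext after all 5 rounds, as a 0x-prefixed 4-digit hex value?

s_0 = plaintext = 0x396B
s_1 = Round(s_0, k_0) = 0x98E5
s_2 = Round(s_1, k_1) = 0x0ED9
s_3 = Round(s_2, k_2) = 0x1C39
s_4 = Round(s_3, k_3) = 0x2E38
s_5 = Round(s_4, k_4) = 0xDD5B

0xDD5B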